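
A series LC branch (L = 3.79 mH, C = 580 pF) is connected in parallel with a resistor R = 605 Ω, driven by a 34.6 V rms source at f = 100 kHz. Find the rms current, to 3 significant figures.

111 mA

ω = 2πf = 628300 rad/s
X_L = ωL = 2380 Ω
X_C = 1/(ωC) = 2740 Ω
Branch 1: Z₁ = R = 605 Ω
Branch 2 (series LC): Z₂ = j(X_L − X_C) = −j363 Ω
Parallel: Z = Z₁Z₂/(Z₁+Z₂), |Z| = 311 Ω, ∠Z = -59.1°
I = V/|Z| = 34.6/311 = 111 mA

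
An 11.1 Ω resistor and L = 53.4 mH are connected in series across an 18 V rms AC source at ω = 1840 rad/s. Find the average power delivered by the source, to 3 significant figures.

X_L = ωL = 98.3 Ω
Z = 11.1 + j98.3 Ω
|Z| = √(11.1² + 98.3²) = 98.9 Ω
∠Z = arctan(98.3/11.1) = 83.6°
I = V/|Z| = 182 mA
P = VI cos φ = 18 × 0.182 × cos(83.6°) = 368 mW

368 mW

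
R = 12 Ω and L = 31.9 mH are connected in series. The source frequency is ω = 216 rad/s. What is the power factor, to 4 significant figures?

0.8672

X_L = ωL = 6.890 Ω
Z = 12.00 + j6.890 Ω
|Z| = √(12.00² + 6.890²) = 13.84 Ω
∠Z = arctan(6.890/12.00) = 29.86°
cos φ = cos(29.86°) = 0.8672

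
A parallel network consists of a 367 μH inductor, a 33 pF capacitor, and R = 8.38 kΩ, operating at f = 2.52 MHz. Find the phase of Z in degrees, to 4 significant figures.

-71.19°

ω = 2πf = 1.583e+07 rad/s
X_L = ωL = 5811 Ω
X_C = 1/(ωC) = 1914 Ω
Parallel: admittances add. Y = 1/R + 1/(jωL) + jωC
Y = (0.0001193 + j0.0003504) S
|Y| = 0.0003702 S → |Z| = 1/|Y| = 2701 Ω, ∠Z = −∠Y = -71.19°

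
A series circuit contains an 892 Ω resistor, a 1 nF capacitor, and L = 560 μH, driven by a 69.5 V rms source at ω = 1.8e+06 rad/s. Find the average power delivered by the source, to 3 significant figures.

X_L = ωL = 1010 Ω
X_C = 1/(ωC) = 556 Ω
Net reactance X = X_L − X_C = 452 Ω
Z = 892 + j452 Ω
|Z| = √(892² + 452²) = 1000 Ω
∠Z = arctan(452/892) = 26.9°
I = V/|Z| = 69.5 mA
P = VI cos φ = 69.5 × 0.0695 × cos(26.9°) = 4.31 W

4.31 W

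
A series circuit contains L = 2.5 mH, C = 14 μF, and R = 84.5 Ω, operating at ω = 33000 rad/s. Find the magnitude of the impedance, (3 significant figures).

117 Ω

X_L = ωL = 82.5 Ω
X_C = 1/(ωC) = 2.16 Ω
Net reactance X = X_L − X_C = 80.3 Ω
Z = 84.5 + j80.3 Ω
|Z| = √(84.5² + 80.3²) = 117 Ω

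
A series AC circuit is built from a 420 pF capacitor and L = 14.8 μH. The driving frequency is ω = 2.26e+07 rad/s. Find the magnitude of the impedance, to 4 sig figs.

229.1 Ω

X_L = ωL = 334.5 Ω
X_C = 1/(ωC) = 105.4 Ω
Net reactance X = X_L − X_C = 229.1 Ω
Z = j229.1 Ω
|Z| = √(0² + 229.1²) = 229.1 Ω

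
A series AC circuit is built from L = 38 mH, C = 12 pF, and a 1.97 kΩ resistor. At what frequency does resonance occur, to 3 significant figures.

ω₀ = 1/√(LC) = 1/√(0.038 × 1.2e-11) = 1.481e+06 rad/s
f₀ = ω₀/(2π) = 236 kHz

236 kHz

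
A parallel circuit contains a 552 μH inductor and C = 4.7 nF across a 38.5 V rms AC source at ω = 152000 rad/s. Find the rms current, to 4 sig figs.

X_L = ωL = 83.90 Ω
X_C = 1/(ωC) = 1400 Ω
Parallel: admittances add. Y = 1/(jωL) + jωC
Y = (0 − j0.01120) S
|Y| = 0.01120 S → |Z| = 1/|Y| = 89.25 Ω, ∠Z = −∠Y = 90.00°
I = V/|Z| = 38.5/89.25 = 431.4 mA

431.4 mA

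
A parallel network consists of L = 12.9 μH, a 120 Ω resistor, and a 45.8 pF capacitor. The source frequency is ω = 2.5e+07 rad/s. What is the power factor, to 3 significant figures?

X_L = ωL = 322 Ω
X_C = 1/(ωC) = 873 Ω
Parallel: admittances add. Y = 1/R + 1/(jωL) + jωC
Y = (0.00833 − j0.00196) S
|Y| = 0.00856 S → |Z| = 1/|Y| = 117 Ω, ∠Z = −∠Y = 13.2°
cos φ = cos(13.2°) = 0.974

0.974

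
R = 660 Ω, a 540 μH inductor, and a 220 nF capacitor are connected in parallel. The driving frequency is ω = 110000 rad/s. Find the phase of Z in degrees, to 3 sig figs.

X_L = ωL = 59.4 Ω
X_C = 1/(ωC) = 41.3 Ω
Parallel: admittances add. Y = 1/R + 1/(jωL) + jωC
Y = (0.00152 + j0.00736) S
|Y| = 0.00752 S → |Z| = 1/|Y| = 133 Ω, ∠Z = −∠Y = -78.4°

-78.4°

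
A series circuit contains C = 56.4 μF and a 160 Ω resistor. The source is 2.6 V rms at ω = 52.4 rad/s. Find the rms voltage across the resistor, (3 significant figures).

1.11 V

X_C = 1/(ωC) = 338 Ω
Z = 160 − j338 Ω
|Z| = √(160² + 338²) = 374 Ω
I = V/|Z| = 6.95 mA
V_R = I·|Z_R| = 0.00695 × 160 = 1.11 V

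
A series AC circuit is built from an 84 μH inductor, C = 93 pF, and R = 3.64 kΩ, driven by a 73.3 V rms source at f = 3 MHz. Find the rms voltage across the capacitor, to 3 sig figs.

ω = 2πf = 1.885e+07 rad/s
X_L = ωL = 1580 Ω
X_C = 1/(ωC) = 570 Ω
Net reactance X = X_L − X_C = 1010 Ω
Z = 3640 + j1010 Ω
|Z| = √(3640² + 1010²) = 3780 Ω
I = V/|Z| = 19.4 mA
V_C = I·|Z_C| = 0.0194 × 570 = 11.1 V

11.1 V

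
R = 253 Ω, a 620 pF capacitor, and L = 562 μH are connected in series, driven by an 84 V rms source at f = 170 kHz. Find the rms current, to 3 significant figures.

89.0 mA

ω = 2πf = 1.068e+06 rad/s
X_L = ωL = 600 Ω
X_C = 1/(ωC) = 1510 Ω
Net reactance X = X_L − X_C = -910 Ω
Z = 253 − j910 Ω
|Z| = √(253² + 910²) = 944 Ω
I = V/|Z| = 84/944 = 89.0 mA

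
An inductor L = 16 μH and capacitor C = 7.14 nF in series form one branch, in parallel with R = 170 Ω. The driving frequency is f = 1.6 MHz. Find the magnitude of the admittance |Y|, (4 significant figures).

8.996 mS

ω = 2πf = 1.005e+07 rad/s
X_L = ωL = 160.8 Ω
X_C = 1/(ωC) = 13.93 Ω
Branch 1: Z₁ = R = 170.0 Ω
Branch 2 (series LC): Z₂ = j(X_L − X_C) = j146.9 Ω
Parallel: Z = Z₁Z₂/(Z₁+Z₂), |Z| = 111.2 Ω, ∠Z = 49.17°
|Y| = 1/|Z| = 8.996 mS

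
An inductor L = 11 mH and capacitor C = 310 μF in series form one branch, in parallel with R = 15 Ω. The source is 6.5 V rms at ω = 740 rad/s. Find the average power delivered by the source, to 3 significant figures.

X_L = ωL = 8.14 Ω
X_C = 1/(ωC) = 4.36 Ω
Branch 1: Z₁ = R = 15.0 Ω
Branch 2 (series LC): Z₂ = j(X_L − X_C) = j3.78 Ω
Parallel: Z = Z₁Z₂/(Z₁+Z₂), |Z| = 3.67 Ω, ∠Z = 75.9°
I = V/|Z| = 1.77 A
P = VI cos φ = 6.5 × 1.77 × cos(75.9°) = 2.82 W

2.82 W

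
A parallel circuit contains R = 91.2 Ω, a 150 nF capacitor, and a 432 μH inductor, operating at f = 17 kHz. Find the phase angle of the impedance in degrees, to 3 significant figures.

ω = 2πf = 106800 rad/s
X_L = ωL = 46.1 Ω
X_C = 1/(ωC) = 62.4 Ω
Parallel: admittances add. Y = 1/R + 1/(jωL) + jωC
Y = (0.0110 − j0.00565) S
|Y| = 0.0123 S → |Z| = 1/|Y| = 81.1 Ω, ∠Z = −∠Y = 27.3°

27.3°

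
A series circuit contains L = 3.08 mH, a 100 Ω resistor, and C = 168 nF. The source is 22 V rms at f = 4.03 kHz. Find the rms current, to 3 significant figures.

118 mA

ω = 2πf = 25320 rad/s
X_L = ωL = 78.0 Ω
X_C = 1/(ωC) = 235 Ω
Net reactance X = X_L − X_C = -157 Ω
Z = 100 − j157 Ω
|Z| = √(100² + 157²) = 186 Ω
I = V/|Z| = 22/186 = 118 mA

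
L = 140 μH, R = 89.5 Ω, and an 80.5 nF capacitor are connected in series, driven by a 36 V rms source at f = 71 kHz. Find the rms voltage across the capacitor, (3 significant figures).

10.4 V

ω = 2πf = 446100 rad/s
X_L = ωL = 62.5 Ω
X_C = 1/(ωC) = 27.8 Ω
Net reactance X = X_L − X_C = 34.6 Ω
Z = 89.5 + j34.6 Ω
|Z| = √(89.5² + 34.6²) = 96.0 Ω
I = V/|Z| = 375 mA
V_C = I·|Z_C| = 0.375 × 27.8 = 10.4 V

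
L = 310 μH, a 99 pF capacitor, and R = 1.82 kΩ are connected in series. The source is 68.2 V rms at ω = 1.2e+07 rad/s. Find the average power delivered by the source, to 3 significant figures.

X_L = ωL = 3720 Ω
X_C = 1/(ωC) = 842 Ω
Net reactance X = X_L − X_C = 2880 Ω
Z = 1820 + j2880 Ω
|Z| = √(1820² + 2880²) = 3410 Ω
∠Z = arctan(2880/1820) = 57.7°
I = V/|Z| = 20.0 mA
P = VI cos φ = 68.2 × 0.0200 × cos(57.7°) = 730 mW

730 mW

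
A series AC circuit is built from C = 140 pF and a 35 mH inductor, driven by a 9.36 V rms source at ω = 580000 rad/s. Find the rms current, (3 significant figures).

X_L = ωL = 20300 Ω
X_C = 1/(ωC) = 12300 Ω
Net reactance X = X_L − X_C = 7980 Ω
Z = j7980 Ω
|Z| = √(0² + 7980²) = 7980 Ω
I = V/|Z| = 9.36/7980 = 1.17 mA

1.17 mA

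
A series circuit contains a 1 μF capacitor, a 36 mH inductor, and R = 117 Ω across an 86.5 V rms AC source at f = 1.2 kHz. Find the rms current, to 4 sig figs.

ω = 2πf = 7540 rad/s
X_L = ωL = 271.4 Ω
X_C = 1/(ωC) = 132.6 Ω
Net reactance X = X_L − X_C = 138.8 Ω
Z = 117.0 + j138.8 Ω
|Z| = √(117.0² + 138.8²) = 181.5 Ω
I = V/|Z| = 86.5/181.5 = 476.5 mA

476.5 mA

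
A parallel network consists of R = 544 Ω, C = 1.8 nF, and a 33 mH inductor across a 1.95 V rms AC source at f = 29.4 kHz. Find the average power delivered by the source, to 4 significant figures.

6.990 mW

ω = 2πf = 184700 rad/s
X_L = ωL = 6096 Ω
X_C = 1/(ωC) = 3007 Ω
Parallel: admittances add. Y = 1/R + 1/(jωL) + jωC
Y = (0.001838 + j0.0001685) S
|Y| = 0.001846 S → |Z| = 1/|Y| = 541.7 Ω, ∠Z = −∠Y = -5.236°
I = V/|Z| = 3.600 mA
P = VI cos φ = 1.95 × 0.003600 × cos(-5.236°) = 6.990 mW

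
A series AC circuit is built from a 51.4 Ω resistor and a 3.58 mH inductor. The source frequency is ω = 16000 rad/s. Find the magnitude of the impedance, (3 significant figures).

X_L = ωL = 57.3 Ω
Z = 51.4 + j57.3 Ω
|Z| = √(51.4² + 57.3²) = 77.0 Ω

77.0 Ω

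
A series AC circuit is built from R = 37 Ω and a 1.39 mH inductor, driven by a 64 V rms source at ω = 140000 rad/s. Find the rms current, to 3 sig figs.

X_L = ωL = 195 Ω
Z = 37.0 + j195 Ω
|Z| = √(37.0² + 195²) = 198 Ω
I = V/|Z| = 64/198 = 323 mA

323 mA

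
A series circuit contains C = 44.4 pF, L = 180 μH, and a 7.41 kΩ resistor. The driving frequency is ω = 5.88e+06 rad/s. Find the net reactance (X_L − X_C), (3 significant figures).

X_L = ωL = 1060 Ω
X_C = 1/(ωC) = 3830 Ω
X = 1060 − 3830 = -2770 Ω

-2770 Ω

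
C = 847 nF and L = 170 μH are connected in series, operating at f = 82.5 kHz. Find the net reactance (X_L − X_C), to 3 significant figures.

85.8 Ω

ω = 2πf = 518400 rad/s
X_L = ωL = 88.1 Ω
X_C = 1/(ωC) = 2.28 Ω
X = 88.1 − 2.28 = 85.8 Ω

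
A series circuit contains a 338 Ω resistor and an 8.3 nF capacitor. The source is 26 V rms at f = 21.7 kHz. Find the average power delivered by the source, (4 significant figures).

ω = 2πf = 136300 rad/s
X_C = 1/(ωC) = 883.7 Ω
Z = 338.0 − j883.7 Ω
|Z| = √(338.0² + 883.7²) = 946.1 Ω
∠Z = arctan(-883.7/338.0) = -69.07°
I = V/|Z| = 27.48 mA
P = VI cos φ = 26 × 0.02748 × cos(-69.07°) = 255.3 mW

255.3 mW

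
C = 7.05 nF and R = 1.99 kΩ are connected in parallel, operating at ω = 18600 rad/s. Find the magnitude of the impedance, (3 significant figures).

X_C = 1/(ωC) = 7630 Ω
Parallel: admittances add. Y = 1/R + jωC
Y = (0.000503 + j0.000131) S
|Y| = 0.000519 S → |Z| = 1/|Y| = 1930 Ω, ∠Z = −∠Y = -14.6°

1930 Ω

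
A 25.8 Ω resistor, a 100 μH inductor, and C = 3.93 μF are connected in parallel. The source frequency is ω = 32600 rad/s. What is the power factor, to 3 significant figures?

0.212

X_L = ωL = 3.26 Ω
X_C = 1/(ωC) = 7.81 Ω
Parallel: admittances add. Y = 1/R + 1/(jωL) + jωC
Y = (0.0388 − j0.179) S
|Y| = 0.183 S → |Z| = 1/|Y| = 5.47 Ω, ∠Z = −∠Y = 77.8°
cos φ = cos(77.8°) = 0.212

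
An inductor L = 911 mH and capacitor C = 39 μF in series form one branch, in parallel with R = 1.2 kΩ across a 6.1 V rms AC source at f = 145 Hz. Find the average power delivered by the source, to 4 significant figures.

ω = 2πf = 911.1 rad/s
X_L = ωL = 830.0 Ω
X_C = 1/(ωC) = 28.14 Ω
Branch 1: Z₁ = R = 1200 Ω
Branch 2 (series LC): Z₂ = j(X_L − X_C) = j801.8 Ω
Parallel: Z = Z₁Z₂/(Z₁+Z₂), |Z| = 666.7 Ω, ∠Z = 56.25°
I = V/|Z| = 9.150 mA
P = VI cos φ = 6.1 × 0.009150 × cos(56.25°) = 31.01 mW

31.01 mW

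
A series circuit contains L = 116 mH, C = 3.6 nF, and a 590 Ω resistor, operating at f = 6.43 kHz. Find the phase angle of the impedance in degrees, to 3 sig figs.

-74.9°

ω = 2πf = 40400 rad/s
X_L = ωL = 4690 Ω
X_C = 1/(ωC) = 6880 Ω
Net reactance X = X_L − X_C = -2190 Ω
Z = 590 − j2190 Ω
|Z| = √(590² + 2190²) = 2270 Ω
∠Z = arctan(-2190/590) = -74.9°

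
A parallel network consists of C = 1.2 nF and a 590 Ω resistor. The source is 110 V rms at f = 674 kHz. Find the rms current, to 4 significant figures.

ω = 2πf = 4.235e+06 rad/s
X_C = 1/(ωC) = 196.8 Ω
Parallel: admittances add. Y = 1/R + jωC
Y = (0.001695 + j0.005082) S
|Y| = 0.005357 S → |Z| = 1/|Y| = 186.7 Ω, ∠Z = −∠Y = -71.56°
I = V/|Z| = 110/186.7 = 589.3 mA

589.3 mA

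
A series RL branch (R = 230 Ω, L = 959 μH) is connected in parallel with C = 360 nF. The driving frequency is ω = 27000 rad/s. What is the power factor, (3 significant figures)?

X_L = ωL = 25.9 Ω
X_C = 1/(ωC) = 103 Ω
Branch 1 (R+jX_L): Z₁ = 230 + j25.9 Ω, |Z₁| = 231 Ω
Branch 2 (−jX_C): Z₂ = −j103 Ω
Parallel: Z = Z₁Z₂/(Z₁+Z₂), |Z| = 98.2 Ω, ∠Z = -65.1°
cos φ = cos(-65.1°) = 0.422

0.422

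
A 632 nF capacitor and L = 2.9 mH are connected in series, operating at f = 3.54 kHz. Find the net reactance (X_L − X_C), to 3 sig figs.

ω = 2πf = 22240 rad/s
X_L = ωL = 64.5 Ω
X_C = 1/(ωC) = 71.1 Ω
X = 64.5 − 71.1 = -6.63 Ω

-6.63 Ω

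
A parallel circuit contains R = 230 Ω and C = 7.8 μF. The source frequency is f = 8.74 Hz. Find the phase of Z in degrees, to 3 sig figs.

-5.63°

ω = 2πf = 54.92 rad/s
X_C = 1/(ωC) = 2330 Ω
Parallel: admittances add. Y = 1/R + jωC
Y = (0.00435 + j0.000428) S
|Y| = 0.00437 S → |Z| = 1/|Y| = 229 Ω, ∠Z = −∠Y = -5.63°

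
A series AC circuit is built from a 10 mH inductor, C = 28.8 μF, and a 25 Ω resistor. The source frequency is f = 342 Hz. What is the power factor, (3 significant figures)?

0.978

ω = 2πf = 2149 rad/s
X_L = ωL = 21.5 Ω
X_C = 1/(ωC) = 16.2 Ω
Net reactance X = X_L − X_C = 5.33 Ω
Z = 25.0 + j5.33 Ω
|Z| = √(25.0² + 5.33²) = 25.6 Ω
∠Z = arctan(5.33/25.0) = 12.0°
cos φ = cos(12.0°) = 0.978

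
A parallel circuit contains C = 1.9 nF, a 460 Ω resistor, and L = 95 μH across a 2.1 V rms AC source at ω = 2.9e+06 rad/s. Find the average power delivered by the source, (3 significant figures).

9.59 mW

X_L = ωL = 276 Ω
X_C = 1/(ωC) = 181 Ω
Parallel: admittances add. Y = 1/R + 1/(jωL) + jωC
Y = (0.00217 + j0.00188) S
|Y| = 0.00287 S → |Z| = 1/|Y| = 348 Ω, ∠Z = −∠Y = -40.9°
I = V/|Z| = 6.04 mA
P = VI cos φ = 2.1 × 0.00604 × cos(-40.9°) = 9.59 mW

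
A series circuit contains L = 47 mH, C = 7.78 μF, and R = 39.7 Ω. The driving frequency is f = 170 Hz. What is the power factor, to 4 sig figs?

ω = 2πf = 1068 rad/s
X_L = ωL = 50.20 Ω
X_C = 1/(ωC) = 120.3 Ω
Net reactance X = X_L − X_C = -70.13 Ω
Z = 39.70 − j70.13 Ω
|Z| = √(39.70² + 70.13²) = 80.59 Ω
∠Z = arctan(-70.13/39.70) = -60.49°
cos φ = cos(-60.49°) = 0.4926

0.4926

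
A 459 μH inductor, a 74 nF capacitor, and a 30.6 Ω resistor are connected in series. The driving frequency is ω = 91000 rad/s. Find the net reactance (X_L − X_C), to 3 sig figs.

-107 Ω

X_L = ωL = 41.8 Ω
X_C = 1/(ωC) = 149 Ω
X = 41.8 − 149 = -107 Ω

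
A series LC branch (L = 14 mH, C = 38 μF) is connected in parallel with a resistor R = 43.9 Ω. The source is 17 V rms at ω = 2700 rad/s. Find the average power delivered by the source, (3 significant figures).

X_L = ωL = 37.8 Ω
X_C = 1/(ωC) = 9.75 Ω
Branch 1: Z₁ = R = 43.9 Ω
Branch 2 (series LC): Z₂ = j(X_L − X_C) = j28.1 Ω
Parallel: Z = Z₁Z₂/(Z₁+Z₂), |Z| = 23.6 Ω, ∠Z = 57.4°
I = V/|Z| = 719 mA
P = VI cos φ = 17 × 0.719 × cos(57.4°) = 6.58 W

6.58 W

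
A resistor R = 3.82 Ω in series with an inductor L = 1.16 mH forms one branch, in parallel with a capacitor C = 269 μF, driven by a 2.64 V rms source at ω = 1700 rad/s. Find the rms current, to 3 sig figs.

X_L = ωL = 1.97 Ω
X_C = 1/(ωC) = 2.19 Ω
Branch 1 (R+jX_L): Z₁ = 3.82 + j1.97 Ω, |Z₁| = 4.30 Ω
Branch 2 (−jX_C): Z₂ = −j2.19 Ω
Parallel: Z = Z₁Z₂/(Z₁+Z₂), |Z| = 2.46 Ω, ∠Z = -59.5°
I = V/|Z| = 2.64/2.46 = 1.07 A

1.07 A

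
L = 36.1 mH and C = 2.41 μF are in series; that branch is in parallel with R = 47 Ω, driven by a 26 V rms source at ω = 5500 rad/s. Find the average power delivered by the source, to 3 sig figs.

14.4 W

X_L = ωL = 199 Ω
X_C = 1/(ωC) = 75.4 Ω
Branch 1: Z₁ = R = 47.0 Ω
Branch 2 (series LC): Z₂ = j(X_L − X_C) = j123 Ω
Parallel: Z = Z₁Z₂/(Z₁+Z₂), |Z| = 43.9 Ω, ∠Z = 20.9°
I = V/|Z| = 592 mA
P = VI cos φ = 26 × 0.592 × cos(20.9°) = 14.4 W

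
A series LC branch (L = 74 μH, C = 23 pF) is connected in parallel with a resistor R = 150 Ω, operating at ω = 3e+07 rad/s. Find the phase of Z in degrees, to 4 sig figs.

X_L = ωL = 2220 Ω
X_C = 1/(ωC) = 1449 Ω
Branch 1: Z₁ = R = 150.0 Ω
Branch 2 (series LC): Z₂ = j(X_L − X_C) = j770.7 Ω
Parallel: Z = Z₁Z₂/(Z₁+Z₂), |Z| = 147.2 Ω, ∠Z = 11.01°

11.01°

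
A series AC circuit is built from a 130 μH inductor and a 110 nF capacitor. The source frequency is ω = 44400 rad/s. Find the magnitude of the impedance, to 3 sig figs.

199 Ω

X_L = ωL = 5.77 Ω
X_C = 1/(ωC) = 205 Ω
Net reactance X = X_L − X_C = -199 Ω
Z = − j199 Ω
|Z| = √(0² + 199²) = 199 Ω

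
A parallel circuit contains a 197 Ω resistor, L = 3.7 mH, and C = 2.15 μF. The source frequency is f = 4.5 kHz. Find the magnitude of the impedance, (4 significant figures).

19.42 Ω

ω = 2πf = 28270 rad/s
X_L = ωL = 104.6 Ω
X_C = 1/(ωC) = 16.45 Ω
Parallel: admittances add. Y = 1/R + 1/(jωL) + jωC
Y = (0.005076 + j0.05123) S
|Y| = 0.05148 S → |Z| = 1/|Y| = 19.42 Ω, ∠Z = −∠Y = -84.34°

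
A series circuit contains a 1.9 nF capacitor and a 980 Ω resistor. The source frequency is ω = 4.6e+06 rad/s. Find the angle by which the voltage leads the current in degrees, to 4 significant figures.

-6.659°

X_C = 1/(ωC) = 114.4 Ω
Z = 980.0 − j114.4 Ω
|Z| = √(980.0² + 114.4²) = 986.7 Ω
∠Z = arctan(-114.4/980.0) = -6.659°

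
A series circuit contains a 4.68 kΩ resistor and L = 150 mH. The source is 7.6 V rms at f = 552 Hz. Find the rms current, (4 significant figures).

1.614 mA

ω = 2πf = 3468 rad/s
X_L = ωL = 520.2 Ω
Z = 4680 + j520.2 Ω
|Z| = √(4680² + 520.2²) = 4709 Ω
I = V/|Z| = 7.6/4709 = 1.614 mA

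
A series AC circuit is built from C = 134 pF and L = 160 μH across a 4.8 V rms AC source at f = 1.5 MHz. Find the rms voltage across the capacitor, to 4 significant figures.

5.307 V

ω = 2πf = 9.425e+06 rad/s
X_L = ωL = 1508 Ω
X_C = 1/(ωC) = 791.8 Ω
Net reactance X = X_L − X_C = 716.1 Ω
Z = j716.1 Ω
|Z| = √(0² + 716.1²) = 716.1 Ω
I = V/|Z| = 6.703 mA
V_C = I·|Z_C| = 0.006703 × 791.8 = 5.307 V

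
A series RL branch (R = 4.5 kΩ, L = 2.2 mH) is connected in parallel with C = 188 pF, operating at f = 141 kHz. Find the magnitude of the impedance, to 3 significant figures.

ω = 2πf = 885900 rad/s
X_L = ωL = 1950 Ω
X_C = 1/(ωC) = 6000 Ω
Branch 1 (R+jX_L): Z₁ = 4500 + j1950 Ω, |Z₁| = 4900 Ω
Branch 2 (−jX_C): Z₂ = −j6000 Ω
Parallel: Z = Z₁Z₂/(Z₁+Z₂), |Z| = 4860 Ω, ∠Z = -24.6°

4860 Ω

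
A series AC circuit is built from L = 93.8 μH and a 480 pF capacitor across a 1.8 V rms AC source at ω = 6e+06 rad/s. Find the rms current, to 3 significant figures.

X_L = ωL = 563 Ω
X_C = 1/(ωC) = 347 Ω
Net reactance X = X_L − X_C = 216 Ω
Z = j216 Ω
|Z| = √(0² + 216²) = 216 Ω
I = V/|Z| = 1.8/216 = 8.35 mA

8.35 mA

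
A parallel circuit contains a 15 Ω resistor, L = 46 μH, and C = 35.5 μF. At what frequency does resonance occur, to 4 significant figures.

ω₀ = 1/√(LC) = 1/√(4.6e-05 × 3.55e-05) = 24750 rad/s
f₀ = ω₀/(2π) = 3.938 kHz

3.938 kHz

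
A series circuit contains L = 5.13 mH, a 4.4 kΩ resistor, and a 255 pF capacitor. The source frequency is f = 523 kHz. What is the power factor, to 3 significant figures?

ω = 2πf = 3.286e+06 rad/s
X_L = ωL = 16900 Ω
X_C = 1/(ωC) = 1190 Ω
Net reactance X = X_L − X_C = 15700 Ω
Z = 4400 + j15700 Ω
|Z| = √(4400² + 15700²) = 16300 Ω
∠Z = arctan(15700/4400) = 74.3°
cos φ = cos(74.3°) = 0.270

0.270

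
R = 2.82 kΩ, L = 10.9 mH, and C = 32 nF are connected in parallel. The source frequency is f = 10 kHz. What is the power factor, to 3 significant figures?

ω = 2πf = 62830 rad/s
X_L = ωL = 685 Ω
X_C = 1/(ωC) = 497 Ω
Parallel: admittances add. Y = 1/R + 1/(jωL) + jωC
Y = (0.000355 + j0.000550) S
|Y| = 0.000655 S → |Z| = 1/|Y| = 1530 Ω, ∠Z = −∠Y = -57.2°
cos φ = cos(-57.2°) = 0.542

0.542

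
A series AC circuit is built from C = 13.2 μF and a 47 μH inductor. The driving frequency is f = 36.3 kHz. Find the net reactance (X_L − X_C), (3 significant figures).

10.4 Ω

ω = 2πf = 228100 rad/s
X_L = ωL = 10.7 Ω
X_C = 1/(ωC) = 0.332 Ω
X = 10.7 − 0.332 = 10.4 Ω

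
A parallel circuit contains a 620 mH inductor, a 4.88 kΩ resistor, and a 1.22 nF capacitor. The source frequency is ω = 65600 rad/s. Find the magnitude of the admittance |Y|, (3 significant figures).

X_L = ωL = 40700 Ω
X_C = 1/(ωC) = 12500 Ω
Parallel: admittances add. Y = 1/R + 1/(jωL) + jωC
Y = (0.000205 + j5.54e-05) S
|Y| = 0.000212 S → |Z| = 1/|Y| = 4710 Ω, ∠Z = −∠Y = -15.1°

212 μS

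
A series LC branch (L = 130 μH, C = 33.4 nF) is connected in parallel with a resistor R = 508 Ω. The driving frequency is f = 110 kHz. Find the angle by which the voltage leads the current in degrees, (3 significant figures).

84.8°

ω = 2πf = 691200 rad/s
X_L = ωL = 89.8 Ω
X_C = 1/(ωC) = 43.3 Ω
Branch 1: Z₁ = R = 508 Ω
Branch 2 (series LC): Z₂ = j(X_L − X_C) = j46.5 Ω
Parallel: Z = Z₁Z₂/(Z₁+Z₂), |Z| = 46.3 Ω, ∠Z = 84.8°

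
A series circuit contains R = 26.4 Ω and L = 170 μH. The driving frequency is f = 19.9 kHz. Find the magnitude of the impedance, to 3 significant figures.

ω = 2πf = 125000 rad/s
X_L = ωL = 21.3 Ω
Z = 26.4 + j21.3 Ω
|Z| = √(26.4² + 21.3²) = 33.9 Ω

33.9 Ω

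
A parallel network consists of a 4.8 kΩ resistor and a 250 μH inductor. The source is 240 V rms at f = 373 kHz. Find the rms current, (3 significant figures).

413 mA

ω = 2πf = 2.344e+06 rad/s
X_L = ωL = 586 Ω
Parallel: admittances add. Y = 1/R + 1/(jωL)
Y = (0.000208 − j0.00171) S
|Y| = 0.00172 S → |Z| = 1/|Y| = 582 Ω, ∠Z = −∠Y = 83.0°
I = V/|Z| = 240/582 = 413 mA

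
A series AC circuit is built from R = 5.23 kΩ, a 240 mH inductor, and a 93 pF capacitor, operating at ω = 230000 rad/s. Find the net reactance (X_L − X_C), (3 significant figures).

X_L = ωL = 55200 Ω
X_C = 1/(ωC) = 46800 Ω
X = 55200 − 46800 = 8450 Ω

8450 Ω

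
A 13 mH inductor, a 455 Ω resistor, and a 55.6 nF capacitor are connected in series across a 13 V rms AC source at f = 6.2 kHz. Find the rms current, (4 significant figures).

ω = 2πf = 38960 rad/s
X_L = ωL = 506.4 Ω
X_C = 1/(ωC) = 461.7 Ω
Net reactance X = X_L − X_C = 44.73 Ω
Z = 455.0 + j44.73 Ω
|Z| = √(455.0² + 44.73²) = 457.2 Ω
I = V/|Z| = 13/457.2 = 28.43 mA

28.43 mA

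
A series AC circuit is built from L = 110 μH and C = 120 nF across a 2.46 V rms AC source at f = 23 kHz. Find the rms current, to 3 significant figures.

58.9 mA

ω = 2πf = 144500 rad/s
X_L = ωL = 15.9 Ω
X_C = 1/(ωC) = 57.7 Ω
Net reactance X = X_L − X_C = -41.8 Ω
Z = − j41.8 Ω
|Z| = √(0² + 41.8²) = 41.8 Ω
I = V/|Z| = 2.46/41.8 = 58.9 mA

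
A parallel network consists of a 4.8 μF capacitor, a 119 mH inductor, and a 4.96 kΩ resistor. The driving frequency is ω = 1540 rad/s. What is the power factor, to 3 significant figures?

X_L = ωL = 183 Ω
X_C = 1/(ωC) = 135 Ω
Parallel: admittances add. Y = 1/R + 1/(jωL) + jωC
Y = (0.000202 + j0.00194) S
|Y| = 0.00195 S → |Z| = 1/|Y| = 514 Ω, ∠Z = −∠Y = -84.1°
cos φ = cos(-84.1°) = 0.104

0.104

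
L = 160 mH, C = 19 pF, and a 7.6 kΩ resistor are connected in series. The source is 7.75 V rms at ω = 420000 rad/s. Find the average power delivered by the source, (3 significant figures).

X_L = ωL = 67200 Ω
X_C = 1/(ωC) = 125000 Ω
Net reactance X = X_L − X_C = -58100 Ω
Z = 7600 − j58100 Ω
|Z| = √(7600² + 58100²) = 58600 Ω
∠Z = arctan(-58100/7600) = -82.5°
I = V/|Z| = 132 μA
P = VI cos φ = 7.75 × 0.000132 × cos(-82.5°) = 133 μW

133 μW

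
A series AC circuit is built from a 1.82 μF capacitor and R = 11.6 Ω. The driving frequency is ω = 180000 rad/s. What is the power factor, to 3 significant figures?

X_C = 1/(ωC) = 3.05 Ω
Z = 11.6 − j3.05 Ω
|Z| = √(11.6² + 3.05²) = 12.0 Ω
∠Z = arctan(-3.05/11.6) = -14.7°
cos φ = cos(-14.7°) = 0.967

0.967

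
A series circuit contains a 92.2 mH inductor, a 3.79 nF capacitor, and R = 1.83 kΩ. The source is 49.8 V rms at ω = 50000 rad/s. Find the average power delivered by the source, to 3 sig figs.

X_L = ωL = 4610 Ω
X_C = 1/(ωC) = 5280 Ω
Net reactance X = X_L − X_C = -667 Ω
Z = 1830 − j667 Ω
|Z| = √(1830² + 667²) = 1950 Ω
∠Z = arctan(-667/1830) = -20.0°
I = V/|Z| = 25.6 mA
P = VI cos φ = 49.8 × 0.0256 × cos(-20.0°) = 1.20 W

1.20 W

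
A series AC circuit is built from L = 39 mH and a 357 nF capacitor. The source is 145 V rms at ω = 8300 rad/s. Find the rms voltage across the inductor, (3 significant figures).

3410 V

X_L = ωL = 324 Ω
X_C = 1/(ωC) = 337 Ω
Net reactance X = X_L − X_C = -13.8 Ω
Z = − j13.8 Ω
|Z| = √(0² + 13.8²) = 13.8 Ω
I = V/|Z| = 10.5 A
V_L = I·|Z_L| = 10.5 × 324 = 3410 V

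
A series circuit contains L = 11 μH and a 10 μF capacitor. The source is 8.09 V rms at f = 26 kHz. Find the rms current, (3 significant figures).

ω = 2πf = 163400 rad/s
X_L = ωL = 1.80 Ω
X_C = 1/(ωC) = 0.612 Ω
Net reactance X = X_L − X_C = 1.18 Ω
Z = j1.18 Ω
|Z| = √(0² + 1.18²) = 1.18 Ω
I = V/|Z| = 8.09/1.18 = 6.83 A

6.83 A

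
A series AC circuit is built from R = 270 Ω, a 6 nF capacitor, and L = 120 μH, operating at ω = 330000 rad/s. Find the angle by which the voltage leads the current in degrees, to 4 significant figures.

-59.88°

X_L = ωL = 39.60 Ω
X_C = 1/(ωC) = 505.1 Ω
Net reactance X = X_L − X_C = -465.5 Ω
Z = 270.0 − j465.5 Ω
|Z| = √(270.0² + 465.5²) = 538.1 Ω
∠Z = arctan(-465.5/270.0) = -59.88°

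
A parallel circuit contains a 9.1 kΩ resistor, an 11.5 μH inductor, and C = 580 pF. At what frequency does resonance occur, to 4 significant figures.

ω₀ = 1/√(LC) = 1/√(1.15e-05 × 5.8e-10) = 1.224e+07 rad/s
f₀ = ω₀/(2π) = 1.949 MHz

1.949 MHz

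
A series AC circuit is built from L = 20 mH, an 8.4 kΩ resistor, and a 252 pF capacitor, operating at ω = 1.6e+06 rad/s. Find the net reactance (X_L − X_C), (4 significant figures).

29520 Ω

X_L = ωL = 32000 Ω
X_C = 1/(ωC) = 2480 Ω
X = 32000 − 2480 = 29520 Ω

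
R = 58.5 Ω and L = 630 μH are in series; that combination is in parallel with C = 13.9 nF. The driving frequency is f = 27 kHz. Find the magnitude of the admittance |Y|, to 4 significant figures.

6.243 mS

ω = 2πf = 169600 rad/s
X_L = ωL = 106.9 Ω
X_C = 1/(ωC) = 424.1 Ω
Branch 1 (R+jX_L): Z₁ = 58.50 + j106.9 Ω, |Z₁| = 121.8 Ω
Branch 2 (−jX_C): Z₂ = −j424.1 Ω
Parallel: Z = Z₁Z₂/(Z₁+Z₂), |Z| = 160.2 Ω, ∠Z = 50.86°
|Y| = 1/|Z| = 6.243 mS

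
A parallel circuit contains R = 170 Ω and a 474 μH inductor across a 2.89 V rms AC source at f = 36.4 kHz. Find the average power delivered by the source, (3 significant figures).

49.1 mW

ω = 2πf = 228700 rad/s
X_L = ωL = 108 Ω
Parallel: admittances add. Y = 1/R + 1/(jωL)
Y = (0.00588 − j0.00922) S
|Y| = 0.0109 S → |Z| = 1/|Y| = 91.4 Ω, ∠Z = −∠Y = 57.5°
I = V/|Z| = 31.6 mA
P = VI cos φ = 2.89 × 0.0316 × cos(57.5°) = 49.1 mW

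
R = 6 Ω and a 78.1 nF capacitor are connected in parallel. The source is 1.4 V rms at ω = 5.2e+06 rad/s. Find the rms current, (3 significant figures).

615 mA

X_C = 1/(ωC) = 2.46 Ω
Parallel: admittances add. Y = 1/R + jωC
Y = (0.167 + j0.406) S
|Y| = 0.439 S → |Z| = 1/|Y| = 2.28 Ω, ∠Z = −∠Y = -67.7°
I = V/|Z| = 1.4/2.28 = 615 mA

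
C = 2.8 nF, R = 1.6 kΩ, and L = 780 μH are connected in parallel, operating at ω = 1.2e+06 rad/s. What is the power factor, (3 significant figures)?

0.263

X_L = ωL = 936 Ω
X_C = 1/(ωC) = 298 Ω
Parallel: admittances add. Y = 1/R + 1/(jωL) + jωC
Y = (0.000625 + j0.00229) S
|Y| = 0.00238 S → |Z| = 1/|Y| = 421 Ω, ∠Z = −∠Y = -74.7°
cos φ = cos(-74.7°) = 0.263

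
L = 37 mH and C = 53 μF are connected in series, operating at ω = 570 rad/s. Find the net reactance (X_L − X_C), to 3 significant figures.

-12.0 Ω

X_L = ωL = 21.1 Ω
X_C = 1/(ωC) = 33.1 Ω
X = 21.1 − 33.1 = -12.0 Ω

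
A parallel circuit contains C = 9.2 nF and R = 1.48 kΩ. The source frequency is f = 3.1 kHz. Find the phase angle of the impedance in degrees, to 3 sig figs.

-14.9°

ω = 2πf = 19480 rad/s
X_C = 1/(ωC) = 5580 Ω
Parallel: admittances add. Y = 1/R + jωC
Y = (0.000676 + j0.000179) S
|Y| = 0.000699 S → |Z| = 1/|Y| = 1430 Ω, ∠Z = −∠Y = -14.9°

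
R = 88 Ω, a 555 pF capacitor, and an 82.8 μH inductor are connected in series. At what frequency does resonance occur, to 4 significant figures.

742.4 kHz

ω₀ = 1/√(LC) = 1/√(8.28e-05 × 5.55e-10) = 4.665e+06 rad/s
f₀ = ω₀/(2π) = 742.4 kHz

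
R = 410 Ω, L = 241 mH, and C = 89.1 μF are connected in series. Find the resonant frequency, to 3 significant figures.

34.3 Hz

ω₀ = 1/√(LC) = 1/√(0.241 × 8.91e-05) = 215.8 rad/s
f₀ = ω₀/(2π) = 34.3 Hz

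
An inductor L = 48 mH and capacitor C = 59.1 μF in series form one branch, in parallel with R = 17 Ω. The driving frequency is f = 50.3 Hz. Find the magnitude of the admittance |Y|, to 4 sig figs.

64.34 mS

ω = 2πf = 316.0 rad/s
X_L = ωL = 15.17 Ω
X_C = 1/(ωC) = 53.54 Ω
Branch 1: Z₁ = R = 17.00 Ω
Branch 2 (series LC): Z₂ = j(X_L − X_C) = −j38.37 Ω
Parallel: Z = Z₁Z₂/(Z₁+Z₂), |Z| = 15.54 Ω, ∠Z = -23.90°
|Y| = 1/|Z| = 64.34 mS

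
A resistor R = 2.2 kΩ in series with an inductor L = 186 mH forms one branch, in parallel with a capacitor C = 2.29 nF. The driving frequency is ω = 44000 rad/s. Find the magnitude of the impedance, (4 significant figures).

29980 Ω

X_L = ωL = 8184 Ω
X_C = 1/(ωC) = 9925 Ω
Branch 1 (R+jX_L): Z₁ = 2200 + j8184 Ω, |Z₁| = 8475 Ω
Branch 2 (−jX_C): Z₂ = −j9925 Ω
Parallel: Z = Z₁Z₂/(Z₁+Z₂), |Z| = 29980 Ω, ∠Z = 23.30°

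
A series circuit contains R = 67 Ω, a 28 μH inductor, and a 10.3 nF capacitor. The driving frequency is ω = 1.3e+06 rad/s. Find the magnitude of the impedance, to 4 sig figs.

77.17 Ω

X_L = ωL = 36.40 Ω
X_C = 1/(ωC) = 74.68 Ω
Net reactance X = X_L − X_C = -38.28 Ω
Z = 67.00 − j38.28 Ω
|Z| = √(67.00² + 38.28²) = 77.17 Ω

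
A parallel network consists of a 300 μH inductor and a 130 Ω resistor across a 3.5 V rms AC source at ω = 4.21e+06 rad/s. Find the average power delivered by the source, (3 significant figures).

X_L = ωL = 1260 Ω
Parallel: admittances add. Y = 1/R + 1/(jωL)
Y = (0.00769 − j0.000792) S
|Y| = 0.00773 S → |Z| = 1/|Y| = 129 Ω, ∠Z = −∠Y = 5.88°
I = V/|Z| = 27.1 mA
P = VI cos φ = 3.5 × 0.0271 × cos(5.88°) = 94.2 mW

94.2 mW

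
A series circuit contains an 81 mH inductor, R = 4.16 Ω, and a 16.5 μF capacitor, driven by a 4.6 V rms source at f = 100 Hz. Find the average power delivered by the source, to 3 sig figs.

42.0 mW

ω = 2πf = 628.3 rad/s
X_L = ωL = 50.9 Ω
X_C = 1/(ωC) = 96.5 Ω
Net reactance X = X_L − X_C = -45.6 Ω
Z = 4.16 − j45.6 Ω
|Z| = √(4.16² + 45.6²) = 45.8 Ω
∠Z = arctan(-45.6/4.16) = -84.8°
I = V/|Z| = 101 mA
P = VI cos φ = 4.6 × 0.101 × cos(-84.8°) = 42.0 mW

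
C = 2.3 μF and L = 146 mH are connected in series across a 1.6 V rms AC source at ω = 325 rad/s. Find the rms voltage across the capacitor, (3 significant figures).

1.66 V

X_L = ωL = 47.4 Ω
X_C = 1/(ωC) = 1340 Ω
Net reactance X = X_L − X_C = -1290 Ω
Z = − j1290 Ω
|Z| = √(0² + 1290²) = 1290 Ω
I = V/|Z| = 1.24 mA
V_C = I·|Z_C| = 0.00124 × 1340 = 1.66 V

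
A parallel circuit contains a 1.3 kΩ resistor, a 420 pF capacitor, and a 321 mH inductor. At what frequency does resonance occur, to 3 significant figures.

ω₀ = 1/√(LC) = 1/√(0.321 × 4.2e-10) = 86120 rad/s
f₀ = ω₀/(2π) = 13.7 kHz

13.7 kHz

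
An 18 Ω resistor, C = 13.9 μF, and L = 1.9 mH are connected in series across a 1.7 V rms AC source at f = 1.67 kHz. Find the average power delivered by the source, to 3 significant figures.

ω = 2πf = 10490 rad/s
X_L = ωL = 19.9 Ω
X_C = 1/(ωC) = 6.86 Ω
Net reactance X = X_L − X_C = 13.1 Ω
Z = 18.0 + j13.1 Ω
|Z| = √(18.0² + 13.1²) = 22.3 Ω
∠Z = arctan(13.1/18.0) = 36.0°
I = V/|Z| = 76.4 mA
P = VI cos φ = 1.7 × 0.0764 × cos(36.0°) = 105 mW

105 mW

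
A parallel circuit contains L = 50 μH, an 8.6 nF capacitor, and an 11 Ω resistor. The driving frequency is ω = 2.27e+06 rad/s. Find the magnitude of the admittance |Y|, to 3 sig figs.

X_L = ωL = 114 Ω
X_C = 1/(ωC) = 51.2 Ω
Parallel: admittances add. Y = 1/R + 1/(jωL) + jωC
Y = (0.0909 + j0.0107) S
|Y| = 0.0915 S → |Z| = 1/|Y| = 10.9 Ω, ∠Z = −∠Y = -6.72°

91.5 mS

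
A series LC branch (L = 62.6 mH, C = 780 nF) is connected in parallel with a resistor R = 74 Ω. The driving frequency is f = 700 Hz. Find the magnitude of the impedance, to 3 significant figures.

15.8 Ω

ω = 2πf = 4398 rad/s
X_L = ωL = 275 Ω
X_C = 1/(ωC) = 291 Ω
Branch 1: Z₁ = R = 74.0 Ω
Branch 2 (series LC): Z₂ = j(X_L − X_C) = −j16.2 Ω
Parallel: Z = Z₁Z₂/(Z₁+Z₂), |Z| = 15.8 Ω, ∠Z = -77.7°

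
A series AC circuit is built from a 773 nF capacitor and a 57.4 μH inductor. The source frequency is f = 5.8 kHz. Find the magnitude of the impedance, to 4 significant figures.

ω = 2πf = 36440 rad/s
X_L = ωL = 2.092 Ω
X_C = 1/(ωC) = 35.50 Ω
Net reactance X = X_L − X_C = -33.41 Ω
Z = − j33.41 Ω
|Z| = √(0² + 33.41²) = 33.41 Ω

33.41 Ω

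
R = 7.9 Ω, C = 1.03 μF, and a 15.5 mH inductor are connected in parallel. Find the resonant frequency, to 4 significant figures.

1.260 kHz

ω₀ = 1/√(LC) = 1/√(0.0155 × 1.03e-06) = 7914 rad/s
f₀ = ω₀/(2π) = 1.260 kHz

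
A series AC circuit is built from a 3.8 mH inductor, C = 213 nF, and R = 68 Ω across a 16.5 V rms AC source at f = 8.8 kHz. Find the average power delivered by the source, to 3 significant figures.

ω = 2πf = 55290 rad/s
X_L = ωL = 210 Ω
X_C = 1/(ωC) = 84.9 Ω
Net reactance X = X_L − X_C = 125 Ω
Z = 68.0 + j125 Ω
|Z| = √(68.0² + 125²) = 142 Ω
∠Z = arctan(125/68.0) = 61.5°
I = V/|Z| = 116 mA
P = VI cos φ = 16.5 × 0.116 × cos(61.5°) = 912 mW

912 mW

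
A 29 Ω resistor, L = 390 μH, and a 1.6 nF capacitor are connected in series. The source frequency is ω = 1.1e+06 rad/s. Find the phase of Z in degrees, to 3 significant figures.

X_L = ωL = 429 Ω
X_C = 1/(ωC) = 568 Ω
Net reactance X = X_L − X_C = -139 Ω
Z = 29.0 − j139 Ω
|Z| = √(29.0² + 139²) = 142 Ω
∠Z = arctan(-139/29.0) = -78.2°

-78.2°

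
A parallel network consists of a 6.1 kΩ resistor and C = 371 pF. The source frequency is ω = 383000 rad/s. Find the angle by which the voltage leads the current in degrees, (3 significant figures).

-40.9°

X_C = 1/(ωC) = 7040 Ω
Parallel: admittances add. Y = 1/R + jωC
Y = (0.000164 + j0.000142) S
|Y| = 0.000217 S → |Z| = 1/|Y| = 4610 Ω, ∠Z = −∠Y = -40.9°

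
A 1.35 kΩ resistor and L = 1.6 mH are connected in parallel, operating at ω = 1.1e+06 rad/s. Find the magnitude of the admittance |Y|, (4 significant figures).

933.6 μS

X_L = ωL = 1760 Ω
Parallel: admittances add. Y = 1/R + 1/(jωL)
Y = (0.0007407 − j0.0005682) S
|Y| = 0.0009336 S → |Z| = 1/|Y| = 1071 Ω, ∠Z = −∠Y = 37.49°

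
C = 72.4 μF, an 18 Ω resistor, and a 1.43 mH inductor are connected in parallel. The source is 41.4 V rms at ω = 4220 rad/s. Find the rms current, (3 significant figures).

6.23 A

X_L = ωL = 6.03 Ω
X_C = 1/(ωC) = 3.27 Ω
Parallel: admittances add. Y = 1/R + 1/(jωL) + jωC
Y = (0.0556 + j0.140) S
|Y| = 0.150 S → |Z| = 1/|Y| = 6.65 Ω, ∠Z = −∠Y = -68.3°
I = V/|Z| = 41.4/6.65 = 6.23 A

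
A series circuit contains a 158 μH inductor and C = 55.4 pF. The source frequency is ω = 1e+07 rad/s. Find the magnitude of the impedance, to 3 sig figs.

X_L = ωL = 1580 Ω
X_C = 1/(ωC) = 1810 Ω
Net reactance X = X_L − X_C = -225 Ω
Z = − j225 Ω
|Z| = √(0² + 225²) = 225 Ω

225 Ω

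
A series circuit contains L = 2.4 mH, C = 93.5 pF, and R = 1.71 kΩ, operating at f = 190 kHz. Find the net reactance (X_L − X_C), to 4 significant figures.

ω = 2πf = 1.194e+06 rad/s
X_L = ωL = 2865 Ω
X_C = 1/(ωC) = 8959 Ω
X = 2865 − 8959 = -6094 Ω

-6094 Ω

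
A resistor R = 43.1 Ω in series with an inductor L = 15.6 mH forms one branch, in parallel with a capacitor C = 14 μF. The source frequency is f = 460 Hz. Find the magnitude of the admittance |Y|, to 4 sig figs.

ω = 2πf = 2890 rad/s
X_L = ωL = 45.09 Ω
X_C = 1/(ωC) = 24.71 Ω
Branch 1 (R+jX_L): Z₁ = 43.10 + j45.09 Ω, |Z₁| = 62.37 Ω
Branch 2 (−jX_C): Z₂ = −j24.71 Ω
Parallel: Z = Z₁Z₂/(Z₁+Z₂), |Z| = 32.33 Ω, ∠Z = -69.01°
|Y| = 1/|Z| = 30.93 mS

30.93 mS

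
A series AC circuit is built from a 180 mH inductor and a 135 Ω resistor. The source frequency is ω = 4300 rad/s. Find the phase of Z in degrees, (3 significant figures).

80.1°

X_L = ωL = 774 Ω
Z = 135 + j774 Ω
|Z| = √(135² + 774²) = 786 Ω
∠Z = arctan(774/135) = 80.1°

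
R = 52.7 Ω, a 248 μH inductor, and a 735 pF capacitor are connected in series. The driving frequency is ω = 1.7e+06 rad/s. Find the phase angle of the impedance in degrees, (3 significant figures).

X_L = ωL = 422 Ω
X_C = 1/(ωC) = 800 Ω
Net reactance X = X_L − X_C = -379 Ω
Z = 52.7 − j379 Ω
|Z| = √(52.7² + 379²) = 382 Ω
∠Z = arctan(-379/52.7) = -82.1°

-82.1°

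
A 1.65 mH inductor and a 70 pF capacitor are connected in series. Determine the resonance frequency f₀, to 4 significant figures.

ω₀ = 1/√(LC) = 1/√(0.00165 × 7e-11) = 2.942e+06 rad/s
f₀ = ω₀/(2π) = 468.3 kHz

468.3 kHz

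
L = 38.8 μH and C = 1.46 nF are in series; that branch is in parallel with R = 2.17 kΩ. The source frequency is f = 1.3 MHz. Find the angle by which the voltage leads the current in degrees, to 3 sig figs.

ω = 2πf = 8.168e+06 rad/s
X_L = ωL = 317 Ω
X_C = 1/(ωC) = 83.9 Ω
Branch 1: Z₁ = R = 2170 Ω
Branch 2 (series LC): Z₂ = j(X_L − X_C) = j233 Ω
Parallel: Z = Z₁Z₂/(Z₁+Z₂), |Z| = 232 Ω, ∠Z = 83.9°

83.9°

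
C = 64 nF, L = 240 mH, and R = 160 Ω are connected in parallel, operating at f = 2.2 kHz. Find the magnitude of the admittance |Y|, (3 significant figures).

ω = 2πf = 13820 rad/s
X_L = ωL = 3320 Ω
X_C = 1/(ωC) = 1130 Ω
Parallel: admittances add. Y = 1/R + 1/(jωL) + jωC
Y = (0.00625 + j0.000583) S
|Y| = 0.00628 S → |Z| = 1/|Y| = 159 Ω, ∠Z = −∠Y = -5.33°

6.28 mS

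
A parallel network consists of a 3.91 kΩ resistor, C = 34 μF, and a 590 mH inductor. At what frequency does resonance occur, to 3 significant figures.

35.5 Hz

ω₀ = 1/√(LC) = 1/√(0.59 × 3.4e-05) = 223.3 rad/s
f₀ = ω₀/(2π) = 35.5 Hz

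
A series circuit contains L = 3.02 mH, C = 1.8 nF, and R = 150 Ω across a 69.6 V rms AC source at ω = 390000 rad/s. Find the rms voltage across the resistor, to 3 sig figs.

X_L = ωL = 1180 Ω
X_C = 1/(ωC) = 1420 Ω
Net reactance X = X_L − X_C = -247 Ω
Z = 150 − j247 Ω
|Z| = √(150² + 247²) = 289 Ω
I = V/|Z| = 241 mA
V_R = I·|Z_R| = 0.241 × 150 = 36.2 V

36.2 V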